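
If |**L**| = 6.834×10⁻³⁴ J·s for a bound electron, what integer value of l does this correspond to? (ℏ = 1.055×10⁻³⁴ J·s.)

l = 6

|L|/ℏ = (6.834×10⁻³⁴)/(1.055×10⁻³⁴) ≈ 6.478.
l(l+1) ≈ 6.478² ≈ 41.96, so l = 6.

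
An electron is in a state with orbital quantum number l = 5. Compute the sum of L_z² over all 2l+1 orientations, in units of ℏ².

Σ(L_z)² = 110 ℏ²

The allowed m_l values are -5, -4, -3, -2, -1, 0, 1, 2, 3, 4, 5.
Summing m² from −5 to 5: Σ m_l² = 110.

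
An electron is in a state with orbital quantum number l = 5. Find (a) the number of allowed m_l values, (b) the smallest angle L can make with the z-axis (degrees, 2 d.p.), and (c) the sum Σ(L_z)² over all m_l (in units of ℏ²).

11 values; θ_min ≈ 24.09°; Σ(L_z)² = 110 ℏ²

There are 2l+1 = 11 values of m_l.
cos θ_min = 5/√30, so θ_min ≈ 24.09°.
Σ m_l² = 110, so Σ(L_z)² = 110 ℏ².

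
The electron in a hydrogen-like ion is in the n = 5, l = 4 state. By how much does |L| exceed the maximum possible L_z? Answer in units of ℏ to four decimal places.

|L| = 2√5 ℏ ≈ 4.4721ℏ, while L_z,max = lℏ = 4ℏ.
The difference is (2√5 − 4)ℏ ≈ 0.4721ℏ.

|L| − L_z,max ≈ 0.4721ℏ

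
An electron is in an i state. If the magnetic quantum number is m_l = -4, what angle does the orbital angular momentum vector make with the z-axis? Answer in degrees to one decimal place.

The letter i corresponds to l = 6.
|L|² = l(l+1)ℏ² = 42ℏ², so |L| = √42 ℏ.
L_z = m_l ℏ = −4ℏ.
cos θ = L_z/|L| = -4/√42, so θ ≈ 128.1°.

θ ≈ 128.1°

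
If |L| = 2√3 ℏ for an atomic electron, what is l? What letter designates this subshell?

l = 3 (f orbital)

(|L|/ℏ)² = l(l+1) = 12.
Solving: l = 3.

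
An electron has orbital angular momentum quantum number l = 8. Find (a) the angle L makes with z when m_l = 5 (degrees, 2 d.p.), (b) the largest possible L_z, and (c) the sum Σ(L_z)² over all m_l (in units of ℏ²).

θ(m_l=5) ≈ 53.90°; L_z,max = 8ℏ; Σ(L_z)² = 408 ℏ²

For m_l = 5: cos θ = 5/√72, θ ≈ 53.90°.
L_z,max = lℏ = 8ℏ.
Σ m_l² = 408, so Σ(L_z)² = 408 ℏ².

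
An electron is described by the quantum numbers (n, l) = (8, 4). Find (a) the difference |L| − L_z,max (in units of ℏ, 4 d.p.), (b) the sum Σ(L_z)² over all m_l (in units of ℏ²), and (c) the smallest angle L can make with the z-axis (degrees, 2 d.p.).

|L| − L_z,max = (2√5 − 4)ℏ ≈ 0.4721ℏ.
Σ m_l² = 60, so Σ(L_z)² = 60 ℏ².
cos θ_min = 4/√20, so θ_min ≈ 26.57°.

|L|−L_z,max ≈ 0.4721ℏ; Σ(L_z)² = 60 ℏ²; θ_min ≈ 26.57°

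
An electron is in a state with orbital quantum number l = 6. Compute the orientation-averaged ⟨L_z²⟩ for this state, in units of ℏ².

⟨L_z²⟩ = 14 ℏ²

m_l ∈ {-6, -5, -4, -3, -2, -1, 0, 1, 2, 3, 4, 5, 6}.
Average of L_z² over 13 states: 182/13 ℏ² = 14 ℏ².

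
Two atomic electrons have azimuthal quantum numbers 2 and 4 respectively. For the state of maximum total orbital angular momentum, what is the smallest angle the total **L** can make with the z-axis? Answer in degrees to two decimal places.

θ_min ≈ 22.21°

The total orbital quantum number L ranges from |l₁ − l₂| to l₁ + l₂ in integer steps.
So L can be 2, 3, 4, 5, 6.
The maximum is L = 6, with |L_tot| = ℏ√(6·7) = √42 ℏ.
The minimum angle with z is arccos(6/√42) ≈ 22.21°.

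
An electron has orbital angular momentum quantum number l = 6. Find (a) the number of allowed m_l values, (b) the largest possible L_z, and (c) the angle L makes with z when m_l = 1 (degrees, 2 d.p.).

There are 2l+1 = 13 values of m_l.
L_z,max = lℏ = 6ℏ.
For m_l = 1: cos θ = 1/√42, θ ≈ 81.12°.

13 values; L_z,max = 6ℏ; θ(m_l=1) ≈ 81.12°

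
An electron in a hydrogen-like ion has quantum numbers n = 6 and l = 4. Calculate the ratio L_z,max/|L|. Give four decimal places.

|L| = 2√5 ℏ ≈ 4.4721ℏ, while L_z,max = lℏ = 4ℏ.
L_z,max/|L| = 4/√20 = 0.8944.

L_z,max/|L| = 0.8944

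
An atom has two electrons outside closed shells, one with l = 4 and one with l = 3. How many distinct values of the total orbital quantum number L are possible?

7

By the triangle rule, |l₁ − l₂| ≤ L ≤ l₁ + l₂.
So L can be 1, 2, 3, 4, 5, 6, 7.
That is 7 values.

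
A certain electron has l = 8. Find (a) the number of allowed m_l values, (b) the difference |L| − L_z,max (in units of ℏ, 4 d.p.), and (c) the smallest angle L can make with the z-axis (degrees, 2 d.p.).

There are 2l+1 = 17 values of m_l.
|L| − L_z,max = (6√2 − 8)ℏ ≈ 0.4853ℏ.
cos θ_min = 8/√72, so θ_min ≈ 19.47°.

17 values; |L|−L_z,max ≈ 0.4853ℏ; θ_min ≈ 19.47°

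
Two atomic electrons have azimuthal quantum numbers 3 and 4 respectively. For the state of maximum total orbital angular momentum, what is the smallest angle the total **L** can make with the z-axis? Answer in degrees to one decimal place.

θ_min ≈ 20.7°

By the triangle rule, |l₁ − l₂| ≤ L ≤ l₁ + l₂.
Allowed values: L = 1, 2, 3, 4, 5, 6, 7.
The maximum is L = 7, with |L_tot| = ℏ√(7·8) = 2√14 ℏ.
The minimum angle with z is arccos(7/√56) ≈ 20.7°.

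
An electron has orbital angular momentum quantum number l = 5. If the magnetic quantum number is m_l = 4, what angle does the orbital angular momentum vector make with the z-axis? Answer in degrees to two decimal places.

θ ≈ 43.09°

|L|² = l(l+1)ℏ² = 30ℏ², so |L| = √30 ℏ.
L_z = m_l ℏ = 4ℏ.
cos θ = L_z/|L| = 4/√30, so θ ≈ 43.09°.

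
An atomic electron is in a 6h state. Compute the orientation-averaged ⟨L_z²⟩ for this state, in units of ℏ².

⟨L_z²⟩ = 10 ℏ²

6h means n = 6, l = 5.
m_l ∈ {-5, -4, -3, -2, -1, 0, 1, 2, 3, 4, 5}.
⟨L_z²⟩ = ℏ²·(Σ m_l²)/(2l+1) = ℏ²·110/11 = 10ℏ².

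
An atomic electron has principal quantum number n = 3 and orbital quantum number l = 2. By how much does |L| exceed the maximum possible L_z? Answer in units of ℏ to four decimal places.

|L| − L_z,max ≈ 0.4495ℏ

|L| = √6 ℏ ≈ 2.4495ℏ, while L_z,max = lℏ = 2ℏ.
The difference is (√6 − 2)ℏ ≈ 0.4495ℏ.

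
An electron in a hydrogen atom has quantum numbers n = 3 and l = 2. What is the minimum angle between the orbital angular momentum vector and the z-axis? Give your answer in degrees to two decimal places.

|L| = ℏ√(l(l+1)) = √6 ℏ.
The smallest angle corresponds to the largest L_z, i.e. m_l = l = 2, giving L_z = 2ℏ.
cos θ_min = 2/√6, so θ_min ≈ 35.26°.

θ_min ≈ 35.26°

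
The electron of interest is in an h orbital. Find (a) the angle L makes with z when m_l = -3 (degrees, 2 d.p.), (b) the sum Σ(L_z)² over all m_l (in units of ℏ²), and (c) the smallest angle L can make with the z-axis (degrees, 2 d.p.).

For an h orbital, l = 5.
For m_l = -3: cos θ = -3/√30, θ ≈ 123.21°.
Σ m_l² = 110, so Σ(L_z)² = 110 ℏ².
cos θ_min = 5/√30, so θ_min ≈ 24.09°.

θ(m_l=-3) ≈ 123.21°; Σ(L_z)² = 110 ℏ²; θ_min ≈ 24.09°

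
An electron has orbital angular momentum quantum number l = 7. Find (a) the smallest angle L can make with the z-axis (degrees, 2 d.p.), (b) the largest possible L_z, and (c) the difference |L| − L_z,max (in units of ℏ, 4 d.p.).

θ_min ≈ 20.70°; L_z,max = 7ℏ; |L|−L_z,max ≈ 0.4833ℏ

cos θ_min = 7/√56, so θ_min ≈ 20.70°.
L_z,max = lℏ = 7ℏ.
|L| − L_z,max = (2√14 − 7)ℏ ≈ 0.4833ℏ.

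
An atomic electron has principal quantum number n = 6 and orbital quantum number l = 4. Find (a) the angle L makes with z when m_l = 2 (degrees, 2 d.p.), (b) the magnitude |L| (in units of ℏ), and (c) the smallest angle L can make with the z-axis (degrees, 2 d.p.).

For m_l = 2: cos θ = 2/√20, θ ≈ 63.43°.
|L| = ℏ√(4·5) = 2√5 ℏ ≈ 4.472ℏ.
cos θ_min = 4/√20, so θ_min ≈ 26.57°.

θ(m_l=2) ≈ 63.43°; |L| = 2√5 ℏ ≈ 4.472ℏ; θ_min ≈ 26.57°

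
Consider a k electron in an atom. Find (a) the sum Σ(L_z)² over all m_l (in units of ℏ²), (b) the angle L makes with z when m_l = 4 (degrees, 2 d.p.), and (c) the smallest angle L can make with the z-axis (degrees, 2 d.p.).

For a k orbital, l = 7.
Σ m_l² = 280, so Σ(L_z)² = 280 ℏ².
For m_l = 4: cos θ = 4/√56, θ ≈ 57.69°.
cos θ_min = 7/√56, so θ_min ≈ 20.70°.

Σ(L_z)² = 280 ℏ²; θ(m_l=4) ≈ 57.69°; θ_min ≈ 20.70°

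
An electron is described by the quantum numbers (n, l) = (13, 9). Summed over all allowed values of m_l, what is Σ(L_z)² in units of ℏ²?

m_l runs from −9 to 9, i.e. {-9, -8, -7, -6, -5, -4, -3, -2, -1, 0, 1, 2, 3, 4, 5, 6, 7, 8, 9}.
Σ m_l² = l(l+1)(2l+1)/3 = 9·10·19/3 = 570.

Σ(L_z)² = 570 ℏ²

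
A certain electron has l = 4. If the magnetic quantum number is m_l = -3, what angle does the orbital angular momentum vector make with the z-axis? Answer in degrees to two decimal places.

θ ≈ 132.13°

|L| = √(l(l+1)) ℏ = 2√5 ℏ.
L_z = m_l ℏ = −3ℏ.
cos θ = L_z/|L| = -3/√20, so θ ≈ 132.13°.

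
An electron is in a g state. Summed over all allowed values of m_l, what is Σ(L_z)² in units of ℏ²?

For a g orbital, l = 4.
m_l ∈ {-4, -3, -2, -1, 0, 1, 2, 3, 4}.
Σ m_l² = 2·(1 + 4 + 9 + 16) = 60.

Σ(L_z)² = 60 ℏ²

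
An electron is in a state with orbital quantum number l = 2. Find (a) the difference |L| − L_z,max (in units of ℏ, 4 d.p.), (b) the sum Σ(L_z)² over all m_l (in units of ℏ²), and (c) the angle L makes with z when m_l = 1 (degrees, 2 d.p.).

|L| − L_z,max = (√6 − 2)ℏ ≈ 0.4495ℏ.
Σ m_l² = 10, so Σ(L_z)² = 10 ℏ².
For m_l = 1: cos θ = 1/√6, θ ≈ 65.91°.

|L|−L_z,max ≈ 0.4495ℏ; Σ(L_z)² = 10 ℏ²; θ(m_l=1) ≈ 65.91°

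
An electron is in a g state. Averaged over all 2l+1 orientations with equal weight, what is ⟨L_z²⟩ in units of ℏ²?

A g state has l = 4.
m_l runs from −4 to 4, i.e. {-4, -3, -2, -1, 0, 1, 2, 3, 4}.
⟨L_z²⟩ = ℏ²·(Σ m_l²)/(2l+1) = ℏ²·60/9 = 6.667ℏ².

⟨L_z²⟩ = 6.667 ℏ²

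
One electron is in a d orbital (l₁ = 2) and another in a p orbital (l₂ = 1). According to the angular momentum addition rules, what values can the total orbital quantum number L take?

By the triangle rule, |l₁ − l₂| ≤ L ≤ l₁ + l₂.
Allowed values: L = 1, 2, 3.

L = 1, 2, 3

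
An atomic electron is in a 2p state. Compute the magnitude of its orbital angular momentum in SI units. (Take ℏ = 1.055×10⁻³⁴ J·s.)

|L| = 1.492×10⁻³⁴ J·s

2p means n = 2, l = 1.
|L| = ℏ√(l(l+1)) = ℏ√(1·2) = √2 ℏ
Numerically, |L| = 1.414 × (1.055×10⁻³⁴ J·s) = 1.492×10⁻³⁴ J·s.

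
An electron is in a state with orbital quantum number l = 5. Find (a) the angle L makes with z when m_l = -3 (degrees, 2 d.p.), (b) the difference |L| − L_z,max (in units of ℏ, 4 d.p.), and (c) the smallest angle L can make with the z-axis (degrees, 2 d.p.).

For m_l = -3: cos θ = -3/√30, θ ≈ 123.21°.
|L| − L_z,max = (√30 − 5)ℏ ≈ 0.4772ℏ.
cos θ_min = 5/√30, so θ_min ≈ 24.09°.

θ(m_l=-3) ≈ 123.21°; |L|−L_z,max ≈ 0.4772ℏ; θ_min ≈ 24.09°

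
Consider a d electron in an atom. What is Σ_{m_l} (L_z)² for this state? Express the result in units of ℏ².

A d state has l = 2.
m_l runs from −2 to 2, i.e. {-2, -1, 0, 1, 2}.
Σ m_l² = 2·(1 + 4) = 10.

Σ(L_z)² = 10 ℏ²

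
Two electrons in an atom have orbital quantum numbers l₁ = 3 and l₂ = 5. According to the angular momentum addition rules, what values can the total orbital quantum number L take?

L = 2, 3, 4, 5, 6, 7, 8

Angular momentum addition gives L = |l₁ − l₂|, …, l₁ + l₂.
So L can be 2, 3, 4, 5, 6, 7, 8.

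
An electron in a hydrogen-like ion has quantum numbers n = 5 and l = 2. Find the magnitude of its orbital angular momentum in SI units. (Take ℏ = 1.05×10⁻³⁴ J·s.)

|L| = 2.57×10⁻³⁴ J·s

|L| = ℏ√(l(l+1)) = ℏ√(2·3) = √6 ℏ
Numerically, |L| = 2.449 × (1.05×10⁻³⁴ J·s) = 2.57×10⁻³⁴ J·s.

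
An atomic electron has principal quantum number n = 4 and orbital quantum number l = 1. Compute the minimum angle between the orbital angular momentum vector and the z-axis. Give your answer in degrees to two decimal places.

θ_min ≈ 45.00°

|L| = √(l(l+1)) ℏ = √2 ℏ.
The smallest angle corresponds to the largest L_z, i.e. m_l = l = 1, giving L_z = 1ℏ.
cos θ_min = 1/√2, so θ_min ≈ 45.00°.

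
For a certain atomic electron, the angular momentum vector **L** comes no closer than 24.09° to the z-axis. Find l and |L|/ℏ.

cos θ_min = l/√(l(l+1)) = √(l/(l+1)), so l/(l+1) = cos²(24.09°) = 0.8334.
Thus l = 0.8334/(1 − 0.8334) ≈ 5.
Then |L| = ℏ√(5·6) = √30 ℏ.

l = 5, |L| = √30 ℏ ≈ 5.477ℏ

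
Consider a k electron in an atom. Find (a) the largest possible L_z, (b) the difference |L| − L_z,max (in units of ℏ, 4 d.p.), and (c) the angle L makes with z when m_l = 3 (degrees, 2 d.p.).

For a k orbital, l = 7.
L_z,max = lℏ = 7ℏ.
|L| − L_z,max = (2√14 − 7)ℏ ≈ 0.4833ℏ.
For m_l = 3: cos θ = 3/√56, θ ≈ 66.37°.

L_z,max = 7ℏ; |L|−L_z,max ≈ 0.4833ℏ; θ(m_l=3) ≈ 66.37°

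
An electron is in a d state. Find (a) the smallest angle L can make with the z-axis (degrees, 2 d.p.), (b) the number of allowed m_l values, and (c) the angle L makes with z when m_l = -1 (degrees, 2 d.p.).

θ_min ≈ 35.26°; 5 values; θ(m_l=-1) ≈ 114.09°

A d state has l = 2.
cos θ_min = 2/√6, so θ_min ≈ 35.26°.
There are 2l+1 = 5 values of m_l.
For m_l = -1: cos θ = -1/√6, θ ≈ 114.09°.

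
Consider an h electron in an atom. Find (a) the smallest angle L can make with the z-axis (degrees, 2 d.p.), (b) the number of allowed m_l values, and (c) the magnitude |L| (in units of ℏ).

The letter h corresponds to l = 5.
cos θ_min = 5/√30, so θ_min ≈ 24.09°.
There are 2l+1 = 11 values of m_l.
|L| = ℏ√(5·6) = √30 ℏ ≈ 5.477ℏ.

θ_min ≈ 24.09°; 11 values; |L| = √30 ℏ ≈ 5.477ℏ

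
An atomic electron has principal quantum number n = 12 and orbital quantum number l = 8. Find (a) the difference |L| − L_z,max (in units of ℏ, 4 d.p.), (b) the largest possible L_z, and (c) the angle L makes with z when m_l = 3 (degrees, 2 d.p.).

|L| − L_z,max = (6√2 − 8)ℏ ≈ 0.4853ℏ.
L_z,max = lℏ = 8ℏ.
For m_l = 3: cos θ = 3/√72, θ ≈ 69.30°.

|L|−L_z,max ≈ 0.4853ℏ; L_z,max = 8ℏ; θ(m_l=3) ≈ 69.30°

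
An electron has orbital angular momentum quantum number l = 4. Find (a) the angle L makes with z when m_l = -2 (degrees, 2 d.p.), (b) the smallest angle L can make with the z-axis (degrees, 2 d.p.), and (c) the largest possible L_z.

θ(m_l=-2) ≈ 116.57°; θ_min ≈ 26.57°; L_z,max = 4ℏ

For m_l = -2: cos θ = -2/√20, θ ≈ 116.57°.
cos θ_min = 4/√20, so θ_min ≈ 26.57°.
L_z,max = lℏ = 4ℏ.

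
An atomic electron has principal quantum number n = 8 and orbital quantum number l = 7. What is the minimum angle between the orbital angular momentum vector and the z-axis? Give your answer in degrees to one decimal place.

θ_min ≈ 20.7°

|L|² = l(l+1)ℏ² = 56ℏ², so |L| = 2√14 ℏ.
The smallest angle corresponds to the largest L_z, i.e. m_l = l = 7, giving L_z = 7ℏ.
cos θ_min = 7/√56, so θ_min ≈ 20.7°.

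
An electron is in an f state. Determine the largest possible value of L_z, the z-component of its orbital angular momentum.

For an f orbital, l = 3.
L_z = m_l ℏ with m_l ∈ {−3, …, 3}; the maximum is m_l = 3.

L_z,max = 3ℏ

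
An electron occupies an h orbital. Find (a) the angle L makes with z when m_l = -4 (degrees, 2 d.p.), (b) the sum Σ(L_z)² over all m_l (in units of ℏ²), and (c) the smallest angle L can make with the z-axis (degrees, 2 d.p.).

θ(m_l=-4) ≈ 136.91°; Σ(L_z)² = 110 ℏ²; θ_min ≈ 24.09°

The letter h corresponds to l = 5.
For m_l = -4: cos θ = -4/√30, θ ≈ 136.91°.
Σ m_l² = 110, so Σ(L_z)² = 110 ℏ².
cos θ_min = 5/√30, so θ_min ≈ 24.09°.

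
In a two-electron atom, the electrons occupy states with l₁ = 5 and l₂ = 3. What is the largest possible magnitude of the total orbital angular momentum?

L runs from |5 − 3| = 2 to 5 + 3 = 8.
Allowed values: L = 2, 3, 4, 5, 6, 7, 8.
The largest magnitude corresponds to L = 8: |L_tot| = ℏ√(8·9) = 6√2 ℏ.

|L_tot|_max = 6√2 ℏ ≈ 8.485ℏ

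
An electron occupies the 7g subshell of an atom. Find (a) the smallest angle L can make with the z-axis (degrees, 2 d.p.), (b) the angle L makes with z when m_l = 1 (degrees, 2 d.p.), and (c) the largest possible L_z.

The 7g subshell has l = 4.
cos θ_min = 4/√20, so θ_min ≈ 26.57°.
For m_l = 1: cos θ = 1/√20, θ ≈ 77.08°.
L_z,max = lℏ = 4ℏ.

θ_min ≈ 26.57°; θ(m_l=1) ≈ 77.08°; L_z,max = 4ℏ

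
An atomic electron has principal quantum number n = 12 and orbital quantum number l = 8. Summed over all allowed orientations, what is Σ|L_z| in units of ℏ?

m_l runs from −8 to 8, i.e. {-8, -7, -6, -5, -4, -3, -2, -1, 0, 1, 2, 3, 4, 5, 6, 7, 8}.
Σ|m_l| = 2(1+2+…+8) = 72.

Σ|L_z| = 72 ℏ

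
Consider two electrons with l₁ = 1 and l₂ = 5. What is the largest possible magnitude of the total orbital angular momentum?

The total orbital quantum number L ranges from |l₁ − l₂| to l₁ + l₂ in integer steps.
So L can be 4, 5, 6.
The largest magnitude corresponds to L = 6: |L_tot| = ℏ√(6·7) = √42 ℏ.

|L_tot|_max = √42 ℏ ≈ 6.481ℏ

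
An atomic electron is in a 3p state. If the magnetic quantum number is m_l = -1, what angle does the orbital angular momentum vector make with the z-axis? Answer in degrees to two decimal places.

For 3p, l = 1.
|L|² = l(l+1)ℏ² = 2ℏ², so |L| = √2 ℏ.
L_z = m_l ℏ = −1ℏ.
cos θ = L_z/|L| = -1/√2, so θ ≈ 135.00°.

θ ≈ 135.00°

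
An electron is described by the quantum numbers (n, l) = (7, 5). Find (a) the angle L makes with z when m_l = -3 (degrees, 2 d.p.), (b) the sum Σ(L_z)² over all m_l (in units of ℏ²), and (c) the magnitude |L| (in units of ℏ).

For m_l = -3: cos θ = -3/√30, θ ≈ 123.21°.
Σ m_l² = 110, so Σ(L_z)² = 110 ℏ².
|L| = ℏ√(5·6) = √30 ℏ ≈ 5.477ℏ.

θ(m_l=-3) ≈ 123.21°; Σ(L_z)² = 110 ℏ²; |L| = √30 ℏ ≈ 5.477ℏ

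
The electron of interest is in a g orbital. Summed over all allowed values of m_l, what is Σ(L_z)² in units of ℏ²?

G corresponds to l = 4.
The allowed m_l values are -4, -3, -2, -1, 0, 1, 2, 3, 4.
Σ m_l² = 2·(1 + 4 + 9 + 16) = 60.

Σ(L_z)² = 60 ℏ²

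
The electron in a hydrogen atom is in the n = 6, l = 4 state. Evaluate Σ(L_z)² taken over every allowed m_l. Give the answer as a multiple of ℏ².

Σ(L_z)² = 60 ℏ²

The allowed m_l values are -4, -3, -2, -1, 0, 1, 2, 3, 4.
Summing m² from −4 to 4: Σ m_l² = 60.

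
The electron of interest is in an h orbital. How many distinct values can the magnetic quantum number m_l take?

11

For an h orbital, l = 5.
The number of m_l values is 2l + 1 = 2·5 + 1 = 11.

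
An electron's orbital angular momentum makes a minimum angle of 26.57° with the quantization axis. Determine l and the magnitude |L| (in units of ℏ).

At minimum angle, m_l = l, so cos θ = l/√(l(l+1)); cos²θ = l/(l+1) = 0.7999.
Thus l = 0.7999/(1 − 0.7999) ≈ 4.
Then |L| = ℏ√(4·5) = 2√5 ℏ.

l = 4, |L| = 2√5 ℏ ≈ 4.472ℏ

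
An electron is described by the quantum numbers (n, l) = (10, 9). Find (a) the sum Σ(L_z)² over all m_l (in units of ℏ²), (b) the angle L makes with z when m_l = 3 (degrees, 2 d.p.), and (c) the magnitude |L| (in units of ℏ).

Σ(L_z)² = 570 ℏ²; θ(m_l=3) ≈ 71.57°; |L| = 3√10 ℏ ≈ 9.487ℏ

Σ m_l² = 570, so Σ(L_z)² = 570 ℏ².
For m_l = 3: cos θ = 3/√90, θ ≈ 71.57°.
|L| = ℏ√(9·10) = 3√10 ℏ ≈ 9.487ℏ.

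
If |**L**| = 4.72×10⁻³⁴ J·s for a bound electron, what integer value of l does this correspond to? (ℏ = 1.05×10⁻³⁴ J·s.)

l = 4

|L|/ℏ = (4.72×10⁻³⁴)/(1.05×10⁻³⁴) ≈ 4.495.
(|L|/ℏ)² = l(l+1) ≈ 20.21 ⇒ l = 4.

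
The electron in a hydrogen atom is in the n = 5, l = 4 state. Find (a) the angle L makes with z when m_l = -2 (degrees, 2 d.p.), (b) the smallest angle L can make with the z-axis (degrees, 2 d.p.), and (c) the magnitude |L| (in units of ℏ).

θ(m_l=-2) ≈ 116.57°; θ_min ≈ 26.57°; |L| = 2√5 ℏ ≈ 4.472ℏ

For m_l = -2: cos θ = -2/√20, θ ≈ 116.57°.
cos θ_min = 4/√20, so θ_min ≈ 26.57°.
|L| = ℏ√(4·5) = 2√5 ℏ ≈ 4.472ℏ.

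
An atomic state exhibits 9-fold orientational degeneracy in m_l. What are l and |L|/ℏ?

l = 4, |L| = 2√5 ℏ ≈ 4.472ℏ

Since there are 2l+1 = 9 values of m_l, l = 4.
Then |L| = √(l(l+1)) ℏ = 2√5 ℏ.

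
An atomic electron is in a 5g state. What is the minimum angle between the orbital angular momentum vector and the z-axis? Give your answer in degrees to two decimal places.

θ_min ≈ 26.57°

For 5g, l = 4.
|L|² = l(l+1)ℏ² = 20ℏ², so |L| = 2√5 ℏ.
The smallest angle corresponds to the largest L_z, i.e. m_l = l = 4, giving L_z = 4ℏ.
cos θ_min = 4/√20, so θ_min ≈ 26.57°.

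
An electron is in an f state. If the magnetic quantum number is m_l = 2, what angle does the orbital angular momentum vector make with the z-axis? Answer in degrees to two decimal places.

An f state has l = 3.
|L| = √(l(l+1)) ℏ = 2√3 ℏ.
L_z = m_l ℏ = 2ℏ.
cos θ = L_z/|L| = 2/√12, so θ ≈ 54.74°.

θ ≈ 54.74°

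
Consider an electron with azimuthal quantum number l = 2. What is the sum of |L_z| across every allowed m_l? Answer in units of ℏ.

Σ|L_z| = 6 ℏ

m_l runs from −2 to 2, i.e. {-2, -1, 0, 1, 2}.
Σ|m_l| = l(l+1) = 6.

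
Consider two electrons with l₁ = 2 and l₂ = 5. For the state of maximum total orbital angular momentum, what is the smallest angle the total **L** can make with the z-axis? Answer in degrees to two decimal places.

θ_min ≈ 20.70°

The total orbital quantum number L ranges from |l₁ − l₂| to l₁ + l₂ in integer steps.
Allowed values: L = 3, 4, 5, 6, 7.
The maximum is L = 7, with |L_tot| = ℏ√(7·8) = 2√14 ℏ.
The minimum angle with z is arccos(7/√56) ≈ 20.70°.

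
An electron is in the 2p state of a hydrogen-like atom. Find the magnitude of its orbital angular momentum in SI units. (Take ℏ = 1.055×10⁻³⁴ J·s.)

2p means n = 2, l = 1.
|L| = ℏ√(l(l+1)) = ℏ√(1·2) = √2 ℏ
Numerically, |L| = 1.414 × (1.055×10⁻³⁴ J·s) = 1.492×10⁻³⁴ J·s.

|L| = 1.492×10⁻³⁴ J·s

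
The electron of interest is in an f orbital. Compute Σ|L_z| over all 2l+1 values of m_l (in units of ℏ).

For an f orbital, l = 3.
The allowed m_l values are -3, -2, -1, 0, 1, 2, 3.
Σ|m_l| = 2(1+2+…+3) = 12.

Σ|L_z| = 12 ℏ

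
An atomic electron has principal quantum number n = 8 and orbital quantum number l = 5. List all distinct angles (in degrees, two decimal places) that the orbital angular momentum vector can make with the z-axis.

|L| = √(l(l+1)) ℏ = √30 ℏ.
cos θ = m_l/√30 for each m_l ∈ {-5, -4, -3, -2, -1, 0, 1, 2, 3, 4, 5}.

θ ∈ {24.09°, 43.09°, 56.79°, 68.58°, 79.48°, 90.00°, 100.52°, 111.42°, 123.21°, 136.91°, 155.91°}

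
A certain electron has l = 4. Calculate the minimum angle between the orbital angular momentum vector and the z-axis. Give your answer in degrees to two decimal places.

|L| = ℏ√(l(l+1)) = 2√5 ℏ.
The smallest angle corresponds to the largest L_z, i.e. m_l = l = 4, giving L_z = 4ℏ.
cos θ_min = 4/√20, so θ_min ≈ 26.57°.

θ_min ≈ 26.57°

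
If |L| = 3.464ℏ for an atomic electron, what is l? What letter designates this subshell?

l = 3 (f orbital)

Since |L|² = l(l+1)ℏ², l(l+1) = 12.
l² + l − 12 = 0 ⇒ l = 3.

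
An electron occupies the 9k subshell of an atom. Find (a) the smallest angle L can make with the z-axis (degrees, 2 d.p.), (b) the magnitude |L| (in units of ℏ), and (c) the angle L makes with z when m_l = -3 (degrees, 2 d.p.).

The 9k subshell has l = 7.
cos θ_min = 7/√56, so θ_min ≈ 20.70°.
|L| = ℏ√(7·8) = 2√14 ℏ ≈ 7.483ℏ.
For m_l = -3: cos θ = -3/√56, θ ≈ 113.63°.

θ_min ≈ 20.70°; |L| = 2√14 ℏ ≈ 7.483ℏ; θ(m_l=-3) ≈ 113.63°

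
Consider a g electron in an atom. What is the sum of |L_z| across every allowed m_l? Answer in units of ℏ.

The letter g corresponds to l = 4.
m_l runs from −4 to 4, i.e. {-4, -3, -2, -1, 0, 1, 2, 3, 4}.
Σ|m_l| = 2·4(4+1)/2 = 20.

Σ|L_z| = 20 ℏ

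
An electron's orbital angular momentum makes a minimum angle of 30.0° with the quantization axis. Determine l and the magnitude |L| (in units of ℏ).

l = 3, |L| = 2√3 ℏ ≈ 3.464ℏ

cos²θ_min = l/(l+1) = 0.7500.
Solving: l = 3.
Then |L| = ℏ√(3·4) = 2√3 ℏ.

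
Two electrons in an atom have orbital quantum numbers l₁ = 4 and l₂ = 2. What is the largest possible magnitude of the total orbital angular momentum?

|L_tot|_max = √42 ℏ ≈ 6.481ℏ

Angular momentum addition gives L = |l₁ − l₂|, …, l₁ + l₂.
So L can be 2, 3, 4, 5, 6.
The largest magnitude corresponds to L = 6: |L_tot| = ℏ√(6·7) = √42 ℏ.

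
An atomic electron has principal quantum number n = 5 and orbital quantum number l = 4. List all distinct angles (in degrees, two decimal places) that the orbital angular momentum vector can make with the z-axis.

θ ∈ {26.57°, 47.87°, 63.43°, 77.08°, 90.00°, 102.92°, 116.57°, 132.13°, 153.43°}

|L| = √(l(l+1)) ℏ = 2√5 ℏ.
cos θ = m_l/√20 for each m_l ∈ {-4, -3, -2, -1, 0, 1, 2, 3, 4}.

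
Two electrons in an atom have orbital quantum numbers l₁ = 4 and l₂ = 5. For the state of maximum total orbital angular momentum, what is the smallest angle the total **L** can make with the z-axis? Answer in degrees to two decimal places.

L runs from |4 − 5| = 1 to 4 + 5 = 9.
L ∈ {1, 2, 3, 4, 5, 6, 7, 8, 9}.
The maximum is L = 9, with |L_tot| = ℏ√(9·10) = 3√10 ℏ.
The minimum angle with z is arccos(9/√90) ≈ 18.43°.

θ_min ≈ 18.43°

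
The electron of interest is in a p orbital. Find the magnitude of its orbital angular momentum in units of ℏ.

For a p orbital, l = 1.
|L| = ℏ√(l(l+1)) = ℏ√(1·2) = √2 ℏ

|L| = √2 ℏ ≈ 1.414ℏ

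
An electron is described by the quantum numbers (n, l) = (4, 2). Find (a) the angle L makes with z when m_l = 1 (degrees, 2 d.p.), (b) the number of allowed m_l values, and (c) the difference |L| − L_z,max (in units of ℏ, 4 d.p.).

θ(m_l=1) ≈ 65.91°; 5 values; |L|−L_z,max ≈ 0.4495ℏ

For m_l = 1: cos θ = 1/√6, θ ≈ 65.91°.
There are 2l+1 = 5 values of m_l.
|L| − L_z,max = (√6 − 2)ℏ ≈ 0.4495ℏ.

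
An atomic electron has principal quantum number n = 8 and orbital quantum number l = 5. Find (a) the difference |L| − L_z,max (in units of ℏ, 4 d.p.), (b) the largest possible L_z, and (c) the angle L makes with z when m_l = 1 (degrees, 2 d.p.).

|L|−L_z,max ≈ 0.4772ℏ; L_z,max = 5ℏ; θ(m_l=1) ≈ 79.48°

|L| − L_z,max = (√30 − 5)ℏ ≈ 0.4772ℏ.
L_z,max = lℏ = 5ℏ.
For m_l = 1: cos θ = 1/√30, θ ≈ 79.48°.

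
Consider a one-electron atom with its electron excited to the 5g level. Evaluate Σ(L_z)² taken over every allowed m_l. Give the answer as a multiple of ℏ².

Σ(L_z)² = 60 ℏ²

The 5g level has l = 4.
m_l runs from −4 to 4, i.e. {-4, -3, -2, -1, 0, 1, 2, 3, 4}.
Summing m² from −4 to 4: Σ m_l² = 60.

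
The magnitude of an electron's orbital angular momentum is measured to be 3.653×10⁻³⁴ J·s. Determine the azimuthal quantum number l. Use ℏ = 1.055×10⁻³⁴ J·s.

l = 3

|L|/ℏ = (3.653×10⁻³⁴)/(1.055×10⁻³⁴) ≈ 3.463.
l(l+1) ≈ 3.463² ≈ 11.99, so l = 3.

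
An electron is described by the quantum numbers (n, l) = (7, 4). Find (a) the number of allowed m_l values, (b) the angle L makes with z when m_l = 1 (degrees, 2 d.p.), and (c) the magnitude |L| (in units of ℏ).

9 values; θ(m_l=1) ≈ 77.08°; |L| = 2√5 ℏ ≈ 4.472ℏ

There are 2l+1 = 9 values of m_l.
For m_l = 1: cos θ = 1/√20, θ ≈ 77.08°.
|L| = ℏ√(4·5) = 2√5 ℏ ≈ 4.472ℏ.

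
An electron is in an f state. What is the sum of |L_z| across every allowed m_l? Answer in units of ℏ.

Σ|L_z| = 12 ℏ

For an f orbital, l = 3.
m_l ∈ {-3, -2, -1, 0, 1, 2, 3}.
Σ|m_l| = 2·3(3+1)/2 = 12.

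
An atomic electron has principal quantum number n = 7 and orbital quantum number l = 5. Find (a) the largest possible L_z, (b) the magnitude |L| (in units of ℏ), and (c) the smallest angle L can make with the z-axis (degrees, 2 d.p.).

L_z,max = 5ℏ; |L| = √30 ℏ ≈ 5.477ℏ; θ_min ≈ 24.09°

L_z,max = lℏ = 5ℏ.
|L| = ℏ√(5·6) = √30 ℏ ≈ 5.477ℏ.
cos θ_min = 5/√30, so θ_min ≈ 24.09°.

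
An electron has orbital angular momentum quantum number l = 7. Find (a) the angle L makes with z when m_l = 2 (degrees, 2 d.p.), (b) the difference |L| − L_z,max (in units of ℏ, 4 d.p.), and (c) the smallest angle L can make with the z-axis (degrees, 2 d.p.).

For m_l = 2: cos θ = 2/√56, θ ≈ 74.50°.
|L| − L_z,max = (2√14 − 7)ℏ ≈ 0.4833ℏ.
cos θ_min = 7/√56, so θ_min ≈ 20.70°.

θ(m_l=2) ≈ 74.50°; |L|−L_z,max ≈ 0.4833ℏ; θ_min ≈ 20.70°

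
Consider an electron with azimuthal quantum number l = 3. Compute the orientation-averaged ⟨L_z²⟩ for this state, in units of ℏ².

⟨L_z²⟩ = 4 ℏ²

m_l ∈ {-3, -2, -1, 0, 1, 2, 3}.
⟨L_z²⟩ = ℏ²·l(l+1)/3 = 4ℏ².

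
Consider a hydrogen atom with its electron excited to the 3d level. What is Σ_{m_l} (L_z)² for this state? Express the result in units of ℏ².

Σ(L_z)² = 10 ℏ²

The 3d level has l = 2.
m_l runs from −2 to 2, i.e. {-2, -1, 0, 1, 2}.
Summing m² from −2 to 2: Σ m_l² = 10.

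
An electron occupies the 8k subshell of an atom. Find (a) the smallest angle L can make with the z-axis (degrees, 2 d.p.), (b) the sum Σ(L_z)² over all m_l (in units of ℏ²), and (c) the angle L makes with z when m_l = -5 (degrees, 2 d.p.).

The 8k subshell has l = 7.
cos θ_min = 7/√56, so θ_min ≈ 20.70°.
Σ m_l² = 280, so Σ(L_z)² = 280 ℏ².
For m_l = -5: cos θ = -5/√56, θ ≈ 131.92°.

θ_min ≈ 20.70°; Σ(L_z)² = 280 ℏ²; θ(m_l=-5) ≈ 131.92°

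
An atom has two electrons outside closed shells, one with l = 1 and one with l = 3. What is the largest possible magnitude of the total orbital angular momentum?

Angular momentum addition gives L = |l₁ − l₂|, …, l₁ + l₂.
L ∈ {2, 3, 4}.
The largest magnitude corresponds to L = 4: |L_tot| = ℏ√(4·5) = 2√5 ℏ.

|L_tot|_max = 2√5 ℏ ≈ 4.472ℏ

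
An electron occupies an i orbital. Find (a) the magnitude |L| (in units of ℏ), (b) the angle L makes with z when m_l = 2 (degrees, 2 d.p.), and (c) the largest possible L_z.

An i state has l = 6.
|L| = ℏ√(6·7) = √42 ℏ ≈ 6.481ℏ.
For m_l = 2: cos θ = 2/√42, θ ≈ 72.02°.
L_z,max = lℏ = 6ℏ.

|L| = √42 ℏ ≈ 6.481ℏ; θ(m_l=2) ≈ 72.02°; L_z,max = 6ℏ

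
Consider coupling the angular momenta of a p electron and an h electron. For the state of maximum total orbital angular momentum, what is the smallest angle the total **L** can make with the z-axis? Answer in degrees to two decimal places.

The total orbital quantum number L ranges from |l₁ − l₂| to l₁ + l₂ in integer steps.
L ∈ {4, 5, 6}.
The maximum is L = 6, with |L_tot| = ℏ√(6·7) = √42 ℏ.
The minimum angle with z is arccos(6/√42) ≈ 22.21°.

θ_min ≈ 22.21°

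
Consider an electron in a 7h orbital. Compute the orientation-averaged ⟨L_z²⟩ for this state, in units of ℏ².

⟨L_z²⟩ = 10 ℏ²

The 7h subshell has l = 5.
m_l runs from −5 to 5, i.e. {-5, -4, -3, -2, -1, 0, 1, 2, 3, 4, 5}.
⟨L_z²⟩ = ℏ²·(Σ m_l²)/(2l+1) = ℏ²·110/11 = 10ℏ².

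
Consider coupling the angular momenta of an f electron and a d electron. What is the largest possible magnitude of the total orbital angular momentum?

|L_tot|_max = √30 ℏ ≈ 5.477ℏ

The total orbital quantum number L ranges from |l₁ − l₂| to l₁ + l₂ in integer steps.
L ∈ {1, 2, 3, 4, 5}.
The largest magnitude corresponds to L = 5: |L_tot| = ℏ√(5·6) = √30 ℏ.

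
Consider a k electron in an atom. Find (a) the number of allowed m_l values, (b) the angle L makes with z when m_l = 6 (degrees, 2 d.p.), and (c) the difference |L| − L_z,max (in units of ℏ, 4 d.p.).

15 values; θ(m_l=6) ≈ 36.70°; |L|−L_z,max ≈ 0.4833ℏ

The letter k corresponds to l = 7.
There are 2l+1 = 15 values of m_l.
For m_l = 6: cos θ = 6/√56, θ ≈ 36.70°.
|L| − L_z,max = (2√14 − 7)ℏ ≈ 0.4833ℏ.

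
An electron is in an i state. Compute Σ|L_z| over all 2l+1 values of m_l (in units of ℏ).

For an i orbital, l = 6.
The allowed m_l values are -6, -5, -4, -3, -2, -1, 0, 1, 2, 3, 4, 5, 6.
Σ|m_l| = l(l+1) = 42.

Σ|L_z| = 42 ℏ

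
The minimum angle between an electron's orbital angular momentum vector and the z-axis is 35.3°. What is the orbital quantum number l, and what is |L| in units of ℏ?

At minimum angle, m_l = l, so cos θ = l/√(l(l+1)); cos²θ = l/(l+1) = 0.6661.
Solving: l = 2.
Then |L| = ℏ√(2·3) = √6 ℏ.

l = 2, |L| = √6 ℏ ≈ 2.449ℏ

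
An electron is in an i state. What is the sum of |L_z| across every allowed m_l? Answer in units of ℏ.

An i state has l = 6.
The allowed m_l values are -6, -5, -4, -3, -2, -1, 0, 1, 2, 3, 4, 5, 6.
Σ|m_l| = 2·6(6+1)/2 = 42.

Σ|L_z| = 42 ℏ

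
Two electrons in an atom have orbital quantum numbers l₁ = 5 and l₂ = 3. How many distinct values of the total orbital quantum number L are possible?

The total orbital quantum number L ranges from |l₁ − l₂| to l₁ + l₂ in integer steps.
L ∈ {2, 3, 4, 5, 6, 7, 8}.
That is 7 values.

7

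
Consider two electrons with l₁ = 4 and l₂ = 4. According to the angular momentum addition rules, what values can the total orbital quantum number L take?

Angular momentum addition gives L = |l₁ − l₂|, …, l₁ + l₂.
L ∈ {0, 1, 2, 3, 4, 5, 6, 7, 8}.

L = 0, 1, 2, 3, 4, 5, 6, 7, 8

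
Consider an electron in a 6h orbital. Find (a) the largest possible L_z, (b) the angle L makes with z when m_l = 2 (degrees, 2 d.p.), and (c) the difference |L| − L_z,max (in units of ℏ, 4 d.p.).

For 6h, l = 5.
L_z,max = lℏ = 5ℏ.
For m_l = 2: cos θ = 2/√30, θ ≈ 68.58°.
|L| − L_z,max = (√30 − 5)ℏ ≈ 0.4772ℏ.

L_z,max = 5ℏ; θ(m_l=2) ≈ 68.58°; |L|−L_z,max ≈ 0.4772ℏ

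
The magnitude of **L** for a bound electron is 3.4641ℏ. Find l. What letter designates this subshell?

l = 3 (f orbital)

(|L|/ℏ)² = l(l+1) = 12.
The positive root is l = 3.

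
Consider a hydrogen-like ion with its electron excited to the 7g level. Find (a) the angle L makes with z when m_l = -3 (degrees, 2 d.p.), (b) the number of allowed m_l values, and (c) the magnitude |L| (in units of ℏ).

θ(m_l=-3) ≈ 132.13°; 9 values; |L| = 2√5 ℏ ≈ 4.472ℏ

The 7g level has l = 4.
For m_l = -3: cos θ = -3/√20, θ ≈ 132.13°.
There are 2l+1 = 9 values of m_l.
|L| = ℏ√(4·5) = 2√5 ℏ ≈ 4.472ℏ.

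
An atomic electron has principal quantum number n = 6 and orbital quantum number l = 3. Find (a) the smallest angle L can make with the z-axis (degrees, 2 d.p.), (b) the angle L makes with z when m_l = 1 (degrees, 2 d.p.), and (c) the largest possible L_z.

cos θ_min = 3/√12, so θ_min ≈ 30.00°.
For m_l = 1: cos θ = 1/√12, θ ≈ 73.22°.
L_z,max = lℏ = 3ℏ.

θ_min ≈ 30.00°; θ(m_l=1) ≈ 73.22°; L_z,max = 3ℏ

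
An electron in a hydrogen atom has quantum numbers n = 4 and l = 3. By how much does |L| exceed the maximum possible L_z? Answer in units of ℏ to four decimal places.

|L| = 2√3 ℏ ≈ 3.4641ℏ, while L_z,max = lℏ = 3ℏ.
The difference is (2√3 − 3)ℏ ≈ 0.4641ℏ.

|L| − L_z,max ≈ 0.4641ℏ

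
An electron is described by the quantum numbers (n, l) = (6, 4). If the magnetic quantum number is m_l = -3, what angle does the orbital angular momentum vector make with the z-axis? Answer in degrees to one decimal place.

|L|² = l(l+1)ℏ² = 20ℏ², so |L| = 2√5 ℏ.
L_z = m_l ℏ = −3ℏ.
cos θ = L_z/|L| = -3/√20, so θ ≈ 132.1°.

θ ≈ 132.1°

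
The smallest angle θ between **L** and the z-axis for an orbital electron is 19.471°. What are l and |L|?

cos²θ_min = l/(l+1) = 0.8889.
l = cos²θ/sin²θ ≈ 8.
Then |L| = ℏ√(8·9) = 6√2 ℏ.

l = 8, |L| = 6√2 ℏ ≈ 8.485ℏ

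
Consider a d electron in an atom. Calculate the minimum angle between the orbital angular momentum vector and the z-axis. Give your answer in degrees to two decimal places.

θ_min ≈ 35.26°

The letter d corresponds to l = 2.
|L| = ℏ√(l(l+1)) = √6 ℏ.
The smallest angle corresponds to the largest L_z, i.e. m_l = l = 2, giving L_z = 2ℏ.
cos θ_min = 2/√6, so θ_min ≈ 35.26°.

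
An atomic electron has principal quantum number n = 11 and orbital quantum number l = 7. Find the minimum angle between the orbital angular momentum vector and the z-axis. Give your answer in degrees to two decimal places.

|L|² = l(l+1)ℏ² = 56ℏ², so |L| = 2√14 ℏ.
The smallest angle corresponds to the largest L_z, i.e. m_l = l = 7, giving L_z = 7ℏ.
cos θ_min = 7/√56, so θ_min ≈ 20.70°.

θ_min ≈ 20.70°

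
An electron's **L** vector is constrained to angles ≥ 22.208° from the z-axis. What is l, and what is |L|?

l = 6, |L| = √42 ℏ ≈ 6.481ℏ

cos²θ_min = l/(l+1) = 0.8571.
l = cos²θ/sin²θ ≈ 6.
Then |L| = ℏ√(6·7) = √42 ℏ.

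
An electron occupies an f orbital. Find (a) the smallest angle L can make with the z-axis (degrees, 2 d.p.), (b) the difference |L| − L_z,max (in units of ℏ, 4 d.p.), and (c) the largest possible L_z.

θ_min ≈ 30.00°; |L|−L_z,max ≈ 0.4641ℏ; L_z,max = 3ℏ

F corresponds to l = 3.
cos θ_min = 3/√12, so θ_min ≈ 30.00°.
|L| − L_z,max = (2√3 − 3)ℏ ≈ 0.4641ℏ.
L_z,max = lℏ = 3ℏ.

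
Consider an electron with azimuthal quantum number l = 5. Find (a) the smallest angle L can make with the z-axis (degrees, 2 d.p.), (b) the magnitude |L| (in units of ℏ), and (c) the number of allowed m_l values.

cos θ_min = 5/√30, so θ_min ≈ 24.09°.
|L| = ℏ√(5·6) = √30 ℏ ≈ 5.477ℏ.
There are 2l+1 = 11 values of m_l.

θ_min ≈ 24.09°; |L| = √30 ℏ ≈ 5.477ℏ; 11 values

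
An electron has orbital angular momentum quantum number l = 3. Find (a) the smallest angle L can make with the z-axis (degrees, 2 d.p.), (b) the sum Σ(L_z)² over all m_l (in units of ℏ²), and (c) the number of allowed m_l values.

cos θ_min = 3/√12, so θ_min ≈ 30.00°.
Σ m_l² = 28, so Σ(L_z)² = 28 ℏ².
There are 2l+1 = 7 values of m_l.

θ_min ≈ 30.00°; Σ(L_z)² = 28 ℏ²; 7 values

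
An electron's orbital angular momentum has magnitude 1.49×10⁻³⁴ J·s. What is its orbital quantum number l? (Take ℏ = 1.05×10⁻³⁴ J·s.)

l = 1

Dividing by ℏ: |L|/ℏ ≈ 1.419.
l(l+1) ≈ 1.419² ≈ 2.01, so l = 1.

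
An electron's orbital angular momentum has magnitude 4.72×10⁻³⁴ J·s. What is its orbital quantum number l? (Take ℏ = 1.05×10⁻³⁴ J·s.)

Dividing by ℏ: |L|/ℏ ≈ 4.495.
Set l(l+1) = 20.21; the integer solution is l = 4.

l = 4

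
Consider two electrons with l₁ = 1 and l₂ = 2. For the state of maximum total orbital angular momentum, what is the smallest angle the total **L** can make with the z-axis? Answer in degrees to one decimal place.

θ_min ≈ 30.0°

L runs from |1 − 2| = 1 to 1 + 2 = 3.
So L can be 1, 2, 3.
The maximum is L = 3, with |L_tot| = ℏ√(3·4) = 2√3 ℏ.
The minimum angle with z is arccos(3/√12) ≈ 30.0°.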